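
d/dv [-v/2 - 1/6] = -1/2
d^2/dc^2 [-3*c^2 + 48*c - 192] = -6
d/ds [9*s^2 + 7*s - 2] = 18*s + 7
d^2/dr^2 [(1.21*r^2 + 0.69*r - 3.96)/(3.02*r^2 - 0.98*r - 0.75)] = (19.748384*r^3 - 200.256804*r^2 + 79.697196*r - 25.198218)/(27.543608*r^6 - 26.813976*r^5 - 11.819676*r^4 + 12.377008*r^3 + 2.93535*r^2 - 1.65375*r - 0.421875)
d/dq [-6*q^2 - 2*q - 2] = -12*q - 2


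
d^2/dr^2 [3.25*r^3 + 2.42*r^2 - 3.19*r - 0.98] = 19.5*r + 4.84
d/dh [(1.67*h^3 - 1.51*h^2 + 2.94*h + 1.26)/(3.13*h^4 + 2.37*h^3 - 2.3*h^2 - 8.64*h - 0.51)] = (-5.2271*h^6 + 9.4526*h^5 - 27.8689*h^4 - 58.5684*h^3 + 8.2947*h^2 + 7.3362*h + 9.387)/(9.7969*h^8 + 14.8362*h^7 - 8.7811*h^6 - 64.9884*h^5 - 38.8562*h^4 + 37.3266*h^3 + 76.9956*h^2 + 8.8128*h + 0.2601)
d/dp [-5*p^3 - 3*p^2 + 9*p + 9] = -15*p^2 - 6*p + 9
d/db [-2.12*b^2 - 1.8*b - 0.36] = -4.24*b - 1.8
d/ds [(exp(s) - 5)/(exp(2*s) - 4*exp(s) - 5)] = -exp(s)/(exp(2*s) + 2*exp(s) + 1)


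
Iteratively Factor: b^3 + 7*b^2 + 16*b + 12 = (b + 3)*(b^2 + 4*b + 4) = (b + 2)*(b + 3)*(b + 2)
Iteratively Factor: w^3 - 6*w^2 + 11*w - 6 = (w - 1)*(w^2 - 5*w + 6) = (w - 3)*(w - 1)*(w - 2)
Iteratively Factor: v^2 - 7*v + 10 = (v - 2)*(v - 5)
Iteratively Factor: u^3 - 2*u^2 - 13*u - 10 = (u + 1)*(u^2 - 3*u - 10) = (u + 1)*(u + 2)*(u - 5)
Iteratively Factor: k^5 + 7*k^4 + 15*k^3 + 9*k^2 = (k)*(k^4 + 7*k^3 + 15*k^2 + 9*k) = k*(k + 1)*(k^3 + 6*k^2 + 9*k) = k^2*(k + 1)*(k^2 + 6*k + 9) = k^2*(k + 1)*(k + 3)*(k + 3)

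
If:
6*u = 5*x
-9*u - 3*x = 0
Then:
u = 0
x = 0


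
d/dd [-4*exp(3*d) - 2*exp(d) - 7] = (-12*exp(2*d) - 2)*exp(d)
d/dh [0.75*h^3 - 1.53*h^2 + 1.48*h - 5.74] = 2.25*h^2 - 3.06*h + 1.48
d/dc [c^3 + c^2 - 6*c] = 3*c^2 + 2*c - 6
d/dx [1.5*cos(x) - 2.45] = -1.5*sin(x)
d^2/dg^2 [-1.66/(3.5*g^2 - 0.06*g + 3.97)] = (40.67*g^2 - 0.6972*g - 1.66*(7.0*g - 0.06)*(14.0*g - 0.12) + 46.1314)/(3.5*g^2 - 0.06*g + 3.97)^3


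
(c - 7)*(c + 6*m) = c^2 + 6*c*m - 7*c - 42*m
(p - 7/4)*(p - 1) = p^2 - 11*p/4 + 7/4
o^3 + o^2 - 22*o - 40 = (o - 5)*(o + 2)*(o + 4)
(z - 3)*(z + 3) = z^2 - 9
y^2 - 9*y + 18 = (y - 6)*(y - 3)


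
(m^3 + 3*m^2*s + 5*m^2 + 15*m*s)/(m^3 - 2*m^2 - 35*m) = (m + 3*s)/(m - 7)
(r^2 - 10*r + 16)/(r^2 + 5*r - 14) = (r - 8)/(r + 7)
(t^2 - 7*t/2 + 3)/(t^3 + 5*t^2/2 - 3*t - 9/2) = (t - 2)/(t^2 + 4*t + 3)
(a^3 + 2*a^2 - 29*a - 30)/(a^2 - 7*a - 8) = (a^2 + a - 30)/(a - 8)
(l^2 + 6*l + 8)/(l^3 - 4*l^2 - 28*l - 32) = (l + 4)/(l^2 - 6*l - 16)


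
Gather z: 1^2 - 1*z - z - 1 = -2*z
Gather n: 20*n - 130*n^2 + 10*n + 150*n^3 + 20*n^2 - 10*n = 150*n^3 - 110*n^2 + 20*n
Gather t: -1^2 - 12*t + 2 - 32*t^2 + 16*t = -32*t^2 + 4*t + 1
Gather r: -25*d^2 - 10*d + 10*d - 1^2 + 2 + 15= 16 - 25*d^2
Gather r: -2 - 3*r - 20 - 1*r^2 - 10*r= -r^2 - 13*r - 22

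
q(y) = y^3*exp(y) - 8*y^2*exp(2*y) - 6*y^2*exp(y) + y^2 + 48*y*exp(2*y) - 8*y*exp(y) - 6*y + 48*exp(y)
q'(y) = y^3*exp(y) - 16*y^2*exp(2*y) - 3*y^2*exp(y) + 80*y*exp(2*y) - 20*y*exp(y) + 2*y + 48*exp(2*y) + 40*exp(y) - 6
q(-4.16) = 40.71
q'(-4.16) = -14.47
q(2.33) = 7314.87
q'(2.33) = 15478.74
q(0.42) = 107.53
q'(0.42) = 224.72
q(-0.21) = 34.50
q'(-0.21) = 49.33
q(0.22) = 71.79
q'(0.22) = 139.29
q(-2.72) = 23.24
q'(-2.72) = -9.26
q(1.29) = 743.81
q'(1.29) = 1681.85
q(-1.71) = 16.81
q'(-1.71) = -2.93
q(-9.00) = 134.86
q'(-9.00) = -24.09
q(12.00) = -15257601538808.04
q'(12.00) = -34329723901007.74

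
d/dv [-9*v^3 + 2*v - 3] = 2 - 27*v^2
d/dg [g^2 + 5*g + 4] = 2*g + 5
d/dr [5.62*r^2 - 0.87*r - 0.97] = 11.24*r - 0.87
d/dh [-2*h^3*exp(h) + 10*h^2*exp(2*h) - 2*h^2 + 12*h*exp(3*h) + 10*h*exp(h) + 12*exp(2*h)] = -2*h^3*exp(h) + 20*h^2*exp(2*h) - 6*h^2*exp(h) + 36*h*exp(3*h) + 20*h*exp(2*h) + 10*h*exp(h) - 4*h + 12*exp(3*h) + 24*exp(2*h) + 10*exp(h)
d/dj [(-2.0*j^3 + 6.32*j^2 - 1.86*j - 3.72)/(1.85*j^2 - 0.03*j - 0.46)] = (-3.7*j^4 + 0.120000000000001*j^3 + 6.0114*j^2 + 7.9496*j + 0.744)/(3.4225*j^4 - 0.111*j^3 - 1.7011*j^2 + 0.0276*j + 0.2116)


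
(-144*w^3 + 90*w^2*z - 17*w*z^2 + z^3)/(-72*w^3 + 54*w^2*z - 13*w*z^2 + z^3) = (-8*w + z)/(-4*w + z)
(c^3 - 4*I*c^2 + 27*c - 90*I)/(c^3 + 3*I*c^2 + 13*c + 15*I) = (c - 6*I)/(c + I)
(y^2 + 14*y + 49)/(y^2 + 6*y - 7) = (y + 7)/(y - 1)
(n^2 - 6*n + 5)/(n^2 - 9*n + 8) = (n - 5)/(n - 8)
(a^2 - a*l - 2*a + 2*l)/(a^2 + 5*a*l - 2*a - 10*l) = (a - l)/(a + 5*l)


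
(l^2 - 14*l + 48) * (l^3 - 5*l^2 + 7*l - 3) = l^5 - 19*l^4 + 125*l^3 - 341*l^2 + 378*l - 144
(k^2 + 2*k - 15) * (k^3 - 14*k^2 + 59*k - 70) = k^5 - 12*k^4 + 16*k^3 + 258*k^2 - 1025*k + 1050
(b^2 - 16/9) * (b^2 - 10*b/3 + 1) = b^4 - 10*b^3/3 - 7*b^2/9 + 160*b/27 - 16/9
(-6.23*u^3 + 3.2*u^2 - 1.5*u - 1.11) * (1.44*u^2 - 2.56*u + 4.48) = -8.9712*u^5 + 20.5568*u^4 - 38.2624*u^3 + 16.5776*u^2 - 3.8784*u - 4.9728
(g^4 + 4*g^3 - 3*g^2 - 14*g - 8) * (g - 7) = g^5 - 3*g^4 - 31*g^3 + 7*g^2 + 90*g + 56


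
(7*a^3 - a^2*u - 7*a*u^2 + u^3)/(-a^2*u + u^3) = (-7*a + u)/u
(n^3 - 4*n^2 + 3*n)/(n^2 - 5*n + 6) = n*(n - 1)/(n - 2)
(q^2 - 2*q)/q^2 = (q - 2)/q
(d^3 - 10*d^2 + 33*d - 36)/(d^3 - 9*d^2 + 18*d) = (d^2 - 7*d + 12)/(d*(d - 6))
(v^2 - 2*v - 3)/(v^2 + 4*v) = (v^2 - 2*v - 3)/(v*(v + 4))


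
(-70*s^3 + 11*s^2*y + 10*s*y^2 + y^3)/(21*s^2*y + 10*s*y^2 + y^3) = (-10*s^2 + 3*s*y + y^2)/(y*(3*s + y))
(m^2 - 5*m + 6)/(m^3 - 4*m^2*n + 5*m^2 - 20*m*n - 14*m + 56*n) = (m - 3)/(m^2 - 4*m*n + 7*m - 28*n)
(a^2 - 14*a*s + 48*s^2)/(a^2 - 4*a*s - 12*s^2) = (a - 8*s)/(a + 2*s)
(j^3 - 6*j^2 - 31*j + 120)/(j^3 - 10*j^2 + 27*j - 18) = (j^2 - 3*j - 40)/(j^2 - 7*j + 6)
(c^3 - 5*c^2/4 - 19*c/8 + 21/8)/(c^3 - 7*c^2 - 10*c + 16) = (c^2 - c/4 - 21/8)/(c^2 - 6*c - 16)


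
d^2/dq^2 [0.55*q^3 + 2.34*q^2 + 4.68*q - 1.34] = 3.3*q + 4.68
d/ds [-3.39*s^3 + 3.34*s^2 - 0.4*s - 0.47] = -10.17*s^2 + 6.68*s - 0.4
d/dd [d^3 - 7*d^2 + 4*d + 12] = 3*d^2 - 14*d + 4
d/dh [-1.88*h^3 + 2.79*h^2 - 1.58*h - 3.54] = -5.64*h^2 + 5.58*h - 1.58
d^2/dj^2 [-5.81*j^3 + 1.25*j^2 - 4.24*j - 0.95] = 2.5 - 34.86*j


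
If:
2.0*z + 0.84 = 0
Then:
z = -0.42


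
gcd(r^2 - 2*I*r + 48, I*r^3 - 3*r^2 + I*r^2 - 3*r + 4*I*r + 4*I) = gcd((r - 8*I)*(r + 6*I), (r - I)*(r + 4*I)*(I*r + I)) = 1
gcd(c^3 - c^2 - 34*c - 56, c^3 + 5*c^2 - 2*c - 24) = c + 4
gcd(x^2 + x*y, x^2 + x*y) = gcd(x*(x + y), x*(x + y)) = x^2 + x*y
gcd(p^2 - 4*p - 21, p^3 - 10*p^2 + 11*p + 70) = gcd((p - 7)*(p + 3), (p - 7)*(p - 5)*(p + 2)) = p - 7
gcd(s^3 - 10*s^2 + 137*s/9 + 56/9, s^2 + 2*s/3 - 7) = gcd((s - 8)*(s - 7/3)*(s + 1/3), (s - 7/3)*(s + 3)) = s - 7/3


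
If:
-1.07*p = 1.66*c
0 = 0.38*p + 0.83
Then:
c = 1.41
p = -2.18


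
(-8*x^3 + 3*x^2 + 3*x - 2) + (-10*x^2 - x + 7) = -8*x^3 - 7*x^2 + 2*x + 5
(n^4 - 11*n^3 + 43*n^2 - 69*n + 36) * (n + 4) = n^5 - 7*n^4 - n^3 + 103*n^2 - 240*n + 144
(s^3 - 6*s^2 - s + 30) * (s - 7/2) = s^4 - 19*s^3/2 + 20*s^2 + 67*s/2 - 105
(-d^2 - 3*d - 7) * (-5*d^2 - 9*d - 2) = 5*d^4 + 24*d^3 + 64*d^2 + 69*d + 14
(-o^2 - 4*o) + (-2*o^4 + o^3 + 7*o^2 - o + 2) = -2*o^4 + o^3 + 6*o^2 - 5*o + 2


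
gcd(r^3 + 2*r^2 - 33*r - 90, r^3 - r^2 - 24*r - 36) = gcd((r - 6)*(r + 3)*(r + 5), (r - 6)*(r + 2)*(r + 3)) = r^2 - 3*r - 18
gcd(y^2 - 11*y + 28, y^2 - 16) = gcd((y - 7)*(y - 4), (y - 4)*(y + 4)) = y - 4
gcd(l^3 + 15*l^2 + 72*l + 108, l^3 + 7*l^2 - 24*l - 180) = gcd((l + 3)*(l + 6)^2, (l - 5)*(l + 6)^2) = l^2 + 12*l + 36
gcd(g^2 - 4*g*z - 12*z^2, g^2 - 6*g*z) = -g + 6*z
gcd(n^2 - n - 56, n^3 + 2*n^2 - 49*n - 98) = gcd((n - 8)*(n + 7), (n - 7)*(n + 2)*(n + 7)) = n + 7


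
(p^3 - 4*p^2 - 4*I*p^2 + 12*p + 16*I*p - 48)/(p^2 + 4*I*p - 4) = (p^2 + p*(-4 - 6*I) + 24*I)/(p + 2*I)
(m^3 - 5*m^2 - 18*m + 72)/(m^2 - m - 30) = (m^2 + m - 12)/(m + 5)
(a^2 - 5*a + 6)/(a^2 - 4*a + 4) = (a - 3)/(a - 2)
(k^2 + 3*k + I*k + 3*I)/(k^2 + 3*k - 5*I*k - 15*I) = (k + I)/(k - 5*I)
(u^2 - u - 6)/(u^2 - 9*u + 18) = (u + 2)/(u - 6)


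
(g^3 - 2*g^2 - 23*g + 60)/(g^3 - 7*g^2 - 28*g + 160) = (g - 3)/(g - 8)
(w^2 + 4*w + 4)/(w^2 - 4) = (w + 2)/(w - 2)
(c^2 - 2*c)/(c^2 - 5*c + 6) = c/(c - 3)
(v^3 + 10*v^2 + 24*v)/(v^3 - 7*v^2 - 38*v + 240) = v*(v + 4)/(v^2 - 13*v + 40)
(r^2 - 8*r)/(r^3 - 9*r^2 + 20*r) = (r - 8)/(r^2 - 9*r + 20)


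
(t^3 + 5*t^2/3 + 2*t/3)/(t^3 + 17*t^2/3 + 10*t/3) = (t + 1)/(t + 5)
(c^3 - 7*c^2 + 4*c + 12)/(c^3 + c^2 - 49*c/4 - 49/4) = 4*(c^2 - 8*c + 12)/(4*c^2 - 49)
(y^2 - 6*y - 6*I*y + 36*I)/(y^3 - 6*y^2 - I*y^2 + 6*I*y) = (y - 6*I)/(y*(y - I))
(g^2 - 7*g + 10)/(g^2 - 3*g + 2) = (g - 5)/(g - 1)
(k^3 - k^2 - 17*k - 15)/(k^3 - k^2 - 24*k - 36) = (k^2 - 4*k - 5)/(k^2 - 4*k - 12)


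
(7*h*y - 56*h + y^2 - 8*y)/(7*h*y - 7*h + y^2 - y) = (y - 8)/(y - 1)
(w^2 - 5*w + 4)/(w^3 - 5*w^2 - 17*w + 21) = (w - 4)/(w^2 - 4*w - 21)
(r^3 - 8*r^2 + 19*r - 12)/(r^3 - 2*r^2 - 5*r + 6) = (r - 4)/(r + 2)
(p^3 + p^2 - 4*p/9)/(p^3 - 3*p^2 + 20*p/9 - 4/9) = p*(3*p + 4)/(3*p^2 - 8*p + 4)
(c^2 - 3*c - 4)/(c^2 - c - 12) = (c + 1)/(c + 3)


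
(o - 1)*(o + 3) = o^2 + 2*o - 3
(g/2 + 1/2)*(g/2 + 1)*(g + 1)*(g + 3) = g^4/4 + 7*g^3/4 + 17*g^2/4 + 17*g/4 + 3/2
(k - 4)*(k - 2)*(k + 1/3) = k^3 - 17*k^2/3 + 6*k + 8/3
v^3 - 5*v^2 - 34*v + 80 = (v - 8)*(v - 2)*(v + 5)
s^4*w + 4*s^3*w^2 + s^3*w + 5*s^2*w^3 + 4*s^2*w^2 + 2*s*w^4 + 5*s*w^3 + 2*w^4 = (s + w)^2*(s + 2*w)*(s*w + w)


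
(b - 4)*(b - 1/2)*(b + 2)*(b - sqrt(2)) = b^4 - 5*b^3/2 - sqrt(2)*b^3 - 7*b^2 + 5*sqrt(2)*b^2/2 + 4*b + 7*sqrt(2)*b - 4*sqrt(2)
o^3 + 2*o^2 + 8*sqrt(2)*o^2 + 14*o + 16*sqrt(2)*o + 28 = (o + 2)*(o + sqrt(2))*(o + 7*sqrt(2))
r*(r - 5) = r^2 - 5*r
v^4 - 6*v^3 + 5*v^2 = v^2*(v - 5)*(v - 1)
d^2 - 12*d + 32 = (d - 8)*(d - 4)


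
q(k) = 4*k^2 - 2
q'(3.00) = 24.00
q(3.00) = 34.00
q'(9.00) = 72.00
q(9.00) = 322.00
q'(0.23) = 1.84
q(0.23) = -1.79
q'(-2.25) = -18.00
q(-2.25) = 18.25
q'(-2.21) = -17.68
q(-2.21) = 17.54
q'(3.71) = 29.68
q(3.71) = 53.06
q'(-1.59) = -12.72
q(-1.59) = 8.11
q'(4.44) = 35.52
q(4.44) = 76.85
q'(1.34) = 10.72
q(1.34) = 5.18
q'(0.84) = 6.72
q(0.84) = 0.82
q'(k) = 8*k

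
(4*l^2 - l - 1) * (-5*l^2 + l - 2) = -20*l^4 + 9*l^3 - 4*l^2 + l + 2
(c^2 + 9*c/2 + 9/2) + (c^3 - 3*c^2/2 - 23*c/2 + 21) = c^3 - c^2/2 - 7*c + 51/2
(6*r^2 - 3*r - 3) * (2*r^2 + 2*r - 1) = 12*r^4 + 6*r^3 - 18*r^2 - 3*r + 3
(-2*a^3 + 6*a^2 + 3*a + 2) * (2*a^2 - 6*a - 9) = -4*a^5 + 24*a^4 - 12*a^3 - 68*a^2 - 39*a - 18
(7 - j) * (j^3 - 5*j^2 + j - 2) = -j^4 + 12*j^3 - 36*j^2 + 9*j - 14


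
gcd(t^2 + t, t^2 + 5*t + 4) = t + 1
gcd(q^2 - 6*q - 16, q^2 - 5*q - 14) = q + 2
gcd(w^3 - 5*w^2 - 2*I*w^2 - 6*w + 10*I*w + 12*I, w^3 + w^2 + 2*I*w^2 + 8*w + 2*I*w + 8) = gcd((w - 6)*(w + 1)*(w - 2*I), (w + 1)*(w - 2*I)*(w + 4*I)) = w^2 + w*(1 - 2*I) - 2*I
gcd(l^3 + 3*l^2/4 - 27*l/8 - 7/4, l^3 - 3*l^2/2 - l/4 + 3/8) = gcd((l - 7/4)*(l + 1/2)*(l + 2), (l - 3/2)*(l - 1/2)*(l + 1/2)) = l + 1/2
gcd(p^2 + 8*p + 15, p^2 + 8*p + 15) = p^2 + 8*p + 15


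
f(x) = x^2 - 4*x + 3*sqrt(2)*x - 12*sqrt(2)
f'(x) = 2*x - 4 + 3*sqrt(2)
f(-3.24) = -7.26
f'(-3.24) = -6.24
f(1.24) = -15.13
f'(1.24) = 2.72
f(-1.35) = -15.48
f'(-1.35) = -2.46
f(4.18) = 1.52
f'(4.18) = 8.60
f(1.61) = -13.99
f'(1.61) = 3.46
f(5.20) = 11.33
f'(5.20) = 10.64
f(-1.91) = -13.79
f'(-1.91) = -3.58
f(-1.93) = -13.71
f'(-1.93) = -3.62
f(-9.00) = 61.85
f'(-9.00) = -17.76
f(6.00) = 20.49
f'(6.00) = 12.24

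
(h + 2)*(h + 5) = h^2 + 7*h + 10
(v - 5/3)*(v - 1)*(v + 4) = v^3 + 4*v^2/3 - 9*v + 20/3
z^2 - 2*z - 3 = (z - 3)*(z + 1)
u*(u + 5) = u^2 + 5*u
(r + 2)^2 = r^2 + 4*r + 4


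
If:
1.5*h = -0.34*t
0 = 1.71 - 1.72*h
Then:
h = 0.99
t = -4.39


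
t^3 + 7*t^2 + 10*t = t*(t + 2)*(t + 5)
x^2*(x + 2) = x^3 + 2*x^2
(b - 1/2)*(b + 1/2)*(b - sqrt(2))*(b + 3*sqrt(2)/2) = b^4 + sqrt(2)*b^3/2 - 13*b^2/4 - sqrt(2)*b/8 + 3/4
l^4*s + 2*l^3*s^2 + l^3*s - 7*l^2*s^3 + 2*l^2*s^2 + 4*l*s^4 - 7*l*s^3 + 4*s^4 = (l - s)^2*(l + 4*s)*(l*s + s)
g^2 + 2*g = g*(g + 2)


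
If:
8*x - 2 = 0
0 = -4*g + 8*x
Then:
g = 1/2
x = 1/4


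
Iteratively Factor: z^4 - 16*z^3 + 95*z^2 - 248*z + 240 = (z - 4)*(z^3 - 12*z^2 + 47*z - 60) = (z - 4)^2*(z^2 - 8*z + 15) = (z - 4)^2*(z - 3)*(z - 5)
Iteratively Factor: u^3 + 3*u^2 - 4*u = (u - 1)*(u^2 + 4*u) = (u - 1)*(u + 4)*(u)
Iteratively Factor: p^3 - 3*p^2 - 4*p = (p + 1)*(p^2 - 4*p) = (p - 4)*(p + 1)*(p)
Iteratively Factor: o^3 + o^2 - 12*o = (o - 3)*(o^2 + 4*o) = o*(o - 3)*(o + 4)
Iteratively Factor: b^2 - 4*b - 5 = (b - 5)*(b + 1)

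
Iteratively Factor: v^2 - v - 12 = (v + 3)*(v - 4)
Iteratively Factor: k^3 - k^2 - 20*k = (k - 5)*(k^2 + 4*k) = (k - 5)*(k + 4)*(k)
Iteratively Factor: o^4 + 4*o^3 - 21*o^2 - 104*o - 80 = (o - 5)*(o^3 + 9*o^2 + 24*o + 16) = (o - 5)*(o + 1)*(o^2 + 8*o + 16) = (o - 5)*(o + 1)*(o + 4)*(o + 4)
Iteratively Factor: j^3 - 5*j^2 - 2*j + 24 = (j - 3)*(j^2 - 2*j - 8) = (j - 4)*(j - 3)*(j + 2)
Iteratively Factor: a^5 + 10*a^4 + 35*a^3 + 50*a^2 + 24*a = (a + 2)*(a^4 + 8*a^3 + 19*a^2 + 12*a) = (a + 2)*(a + 4)*(a^3 + 4*a^2 + 3*a) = (a + 1)*(a + 2)*(a + 4)*(a^2 + 3*a) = (a + 1)*(a + 2)*(a + 3)*(a + 4)*(a)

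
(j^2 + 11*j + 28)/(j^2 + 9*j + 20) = (j + 7)/(j + 5)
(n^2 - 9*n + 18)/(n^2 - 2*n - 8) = (-n^2 + 9*n - 18)/(-n^2 + 2*n + 8)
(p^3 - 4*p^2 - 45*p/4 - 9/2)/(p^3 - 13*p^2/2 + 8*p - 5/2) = (4*p^3 - 16*p^2 - 45*p - 18)/(2*(2*p^3 - 13*p^2 + 16*p - 5))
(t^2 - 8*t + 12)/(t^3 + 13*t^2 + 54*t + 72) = (t^2 - 8*t + 12)/(t^3 + 13*t^2 + 54*t + 72)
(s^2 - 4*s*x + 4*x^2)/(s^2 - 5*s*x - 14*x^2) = (-s^2 + 4*s*x - 4*x^2)/(-s^2 + 5*s*x + 14*x^2)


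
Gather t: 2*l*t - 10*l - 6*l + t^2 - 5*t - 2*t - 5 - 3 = -16*l + t^2 + t*(2*l - 7) - 8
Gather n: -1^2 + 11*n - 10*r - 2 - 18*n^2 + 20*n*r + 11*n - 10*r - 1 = -18*n^2 + n*(20*r + 22) - 20*r - 4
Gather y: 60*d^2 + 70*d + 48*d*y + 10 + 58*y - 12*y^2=60*d^2 + 70*d - 12*y^2 + y*(48*d + 58) + 10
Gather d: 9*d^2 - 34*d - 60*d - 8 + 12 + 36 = 9*d^2 - 94*d + 40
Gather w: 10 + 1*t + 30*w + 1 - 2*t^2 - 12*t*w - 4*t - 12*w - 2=-2*t^2 - 3*t + w*(18 - 12*t) + 9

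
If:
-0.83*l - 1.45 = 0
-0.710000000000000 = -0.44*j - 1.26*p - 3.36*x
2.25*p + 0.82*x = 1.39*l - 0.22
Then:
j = 4.98421686746988 - 6.59272727272727*x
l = -1.75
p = -0.364444444444444*x - 1.1770281124498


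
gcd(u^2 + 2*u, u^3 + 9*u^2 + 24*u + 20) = u + 2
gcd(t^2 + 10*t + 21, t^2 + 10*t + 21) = t^2 + 10*t + 21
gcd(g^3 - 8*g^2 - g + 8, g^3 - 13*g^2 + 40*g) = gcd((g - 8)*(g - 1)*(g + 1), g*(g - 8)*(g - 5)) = g - 8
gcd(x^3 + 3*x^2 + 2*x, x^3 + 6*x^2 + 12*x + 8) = x + 2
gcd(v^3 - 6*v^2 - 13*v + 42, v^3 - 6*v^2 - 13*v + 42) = v^3 - 6*v^2 - 13*v + 42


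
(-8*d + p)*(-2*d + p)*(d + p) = 16*d^3 + 6*d^2*p - 9*d*p^2 + p^3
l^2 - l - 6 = (l - 3)*(l + 2)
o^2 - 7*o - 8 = (o - 8)*(o + 1)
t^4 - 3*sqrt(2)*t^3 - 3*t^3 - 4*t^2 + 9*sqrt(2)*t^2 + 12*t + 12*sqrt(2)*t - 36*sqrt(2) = (t - 3)*(t - 2)*(t + 2)*(t - 3*sqrt(2))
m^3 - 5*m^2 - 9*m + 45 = (m - 5)*(m - 3)*(m + 3)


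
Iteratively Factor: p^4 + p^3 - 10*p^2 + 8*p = (p)*(p^3 + p^2 - 10*p + 8) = p*(p - 1)*(p^2 + 2*p - 8) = p*(p - 1)*(p + 4)*(p - 2)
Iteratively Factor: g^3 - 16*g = (g)*(g^2 - 16) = g*(g + 4)*(g - 4)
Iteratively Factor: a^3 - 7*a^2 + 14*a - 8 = (a - 2)*(a^2 - 5*a + 4) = (a - 2)*(a - 1)*(a - 4)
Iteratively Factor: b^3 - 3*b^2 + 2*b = (b)*(b^2 - 3*b + 2) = b*(b - 2)*(b - 1)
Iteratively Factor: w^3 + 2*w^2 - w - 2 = (w + 1)*(w^2 + w - 2) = (w + 1)*(w + 2)*(w - 1)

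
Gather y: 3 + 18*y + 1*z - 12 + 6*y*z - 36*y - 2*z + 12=y*(6*z - 18) - z + 3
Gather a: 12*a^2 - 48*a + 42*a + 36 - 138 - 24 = 12*a^2 - 6*a - 126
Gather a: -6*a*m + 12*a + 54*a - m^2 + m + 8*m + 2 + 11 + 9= a*(66 - 6*m) - m^2 + 9*m + 22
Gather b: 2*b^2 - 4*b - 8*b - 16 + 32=2*b^2 - 12*b + 16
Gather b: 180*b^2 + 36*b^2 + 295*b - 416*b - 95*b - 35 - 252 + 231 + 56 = 216*b^2 - 216*b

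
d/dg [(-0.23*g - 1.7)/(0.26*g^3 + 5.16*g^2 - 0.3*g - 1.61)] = (0.1196*g^3 + 2.5128*g^2 + 17.544*g - 0.1397)/(0.0676*g^6 + 2.6832*g^5 + 26.4696*g^4 - 3.9332*g^3 - 16.5252*g^2 + 0.966*g + 2.5921)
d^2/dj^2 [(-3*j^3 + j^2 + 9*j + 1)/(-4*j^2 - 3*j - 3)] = 6*(-47*j^3 + 23*j^2 + 123*j + 25)/(64*j^6 + 144*j^5 + 252*j^4 + 243*j^3 + 189*j^2 + 81*j + 27)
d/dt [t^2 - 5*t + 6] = 2*t - 5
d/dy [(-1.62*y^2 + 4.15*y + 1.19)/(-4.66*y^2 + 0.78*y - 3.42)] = (18.0754*y^2 + 22.1716*y - 15.1212)/(21.7156*y^4 - 7.2696*y^3 + 32.4828*y^2 - 5.3352*y + 11.6964)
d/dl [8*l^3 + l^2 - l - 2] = 24*l^2 + 2*l - 1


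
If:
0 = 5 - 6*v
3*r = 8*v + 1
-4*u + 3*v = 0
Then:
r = 23/9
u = 5/8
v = 5/6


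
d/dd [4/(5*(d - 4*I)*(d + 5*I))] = 4*(-2*d - I)/(5*(d^4 + 2*I*d^3 + 39*d^2 + 40*I*d + 400))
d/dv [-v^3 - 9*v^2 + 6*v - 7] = -3*v^2 - 18*v + 6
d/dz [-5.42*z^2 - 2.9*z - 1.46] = -10.84*z - 2.9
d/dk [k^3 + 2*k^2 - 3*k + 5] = 3*k^2 + 4*k - 3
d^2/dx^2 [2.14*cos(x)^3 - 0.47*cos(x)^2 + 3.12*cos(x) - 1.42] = -4.725*cos(x) + 0.94*cos(2*x) - 4.815*cos(3*x)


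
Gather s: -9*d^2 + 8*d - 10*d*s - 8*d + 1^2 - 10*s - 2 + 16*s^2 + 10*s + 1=-9*d^2 - 10*d*s + 16*s^2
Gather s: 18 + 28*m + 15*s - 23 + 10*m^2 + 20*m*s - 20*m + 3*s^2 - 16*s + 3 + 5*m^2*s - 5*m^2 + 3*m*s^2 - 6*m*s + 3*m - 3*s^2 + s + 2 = 5*m^2 + 3*m*s^2 + 11*m + s*(5*m^2 + 14*m)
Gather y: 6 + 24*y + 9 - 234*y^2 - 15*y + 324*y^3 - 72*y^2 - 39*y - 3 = 324*y^3 - 306*y^2 - 30*y + 12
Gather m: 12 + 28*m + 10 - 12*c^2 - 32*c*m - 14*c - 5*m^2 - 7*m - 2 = -12*c^2 - 14*c - 5*m^2 + m*(21 - 32*c) + 20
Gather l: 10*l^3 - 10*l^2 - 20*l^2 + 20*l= 10*l^3 - 30*l^2 + 20*l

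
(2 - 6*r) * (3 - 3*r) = 18*r^2 - 24*r + 6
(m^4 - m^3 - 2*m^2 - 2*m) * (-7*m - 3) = -7*m^5 + 4*m^4 + 17*m^3 + 20*m^2 + 6*m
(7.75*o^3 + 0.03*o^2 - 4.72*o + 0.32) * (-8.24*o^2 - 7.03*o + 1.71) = -63.86*o^5 - 54.7297*o^4 + 51.9344*o^3 + 30.5961*o^2 - 10.3208*o + 0.5472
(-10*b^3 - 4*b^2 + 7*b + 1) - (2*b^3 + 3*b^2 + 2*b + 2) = -12*b^3 - 7*b^2 + 5*b - 1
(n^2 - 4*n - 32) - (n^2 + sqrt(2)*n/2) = -4*n - sqrt(2)*n/2 - 32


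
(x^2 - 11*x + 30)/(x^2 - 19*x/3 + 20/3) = 3*(x - 6)/(3*x - 4)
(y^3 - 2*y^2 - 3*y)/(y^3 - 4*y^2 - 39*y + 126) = y*(y + 1)/(y^2 - y - 42)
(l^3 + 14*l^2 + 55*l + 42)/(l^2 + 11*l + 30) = (l^2 + 8*l + 7)/(l + 5)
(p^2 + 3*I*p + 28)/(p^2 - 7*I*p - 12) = (p + 7*I)/(p - 3*I)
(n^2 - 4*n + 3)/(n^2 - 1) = (n - 3)/(n + 1)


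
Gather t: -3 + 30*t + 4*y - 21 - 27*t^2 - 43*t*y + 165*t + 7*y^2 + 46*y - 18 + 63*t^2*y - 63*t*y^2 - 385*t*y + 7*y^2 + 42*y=t^2*(63*y - 27) + t*(-63*y^2 - 428*y + 195) + 14*y^2 + 92*y - 42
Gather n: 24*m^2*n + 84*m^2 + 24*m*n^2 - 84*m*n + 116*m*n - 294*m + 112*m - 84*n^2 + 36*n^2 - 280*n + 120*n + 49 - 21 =84*m^2 - 182*m + n^2*(24*m - 48) + n*(24*m^2 + 32*m - 160) + 28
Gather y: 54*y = 54*y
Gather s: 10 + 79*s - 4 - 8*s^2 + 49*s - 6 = -8*s^2 + 128*s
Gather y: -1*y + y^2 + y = y^2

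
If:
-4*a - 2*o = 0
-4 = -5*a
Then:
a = 4/5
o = -8/5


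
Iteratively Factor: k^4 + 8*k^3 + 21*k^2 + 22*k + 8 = (k + 4)*(k^3 + 4*k^2 + 5*k + 2) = (k + 2)*(k + 4)*(k^2 + 2*k + 1) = (k + 1)*(k + 2)*(k + 4)*(k + 1)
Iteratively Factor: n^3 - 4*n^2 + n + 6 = (n - 2)*(n^2 - 2*n - 3) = (n - 3)*(n - 2)*(n + 1)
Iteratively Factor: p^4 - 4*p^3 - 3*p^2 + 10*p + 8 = (p - 4)*(p^3 - 3*p - 2) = (p - 4)*(p + 1)*(p^2 - p - 2) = (p - 4)*(p - 2)*(p + 1)*(p + 1)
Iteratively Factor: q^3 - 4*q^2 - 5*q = (q - 5)*(q^2 + q) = (q - 5)*(q + 1)*(q)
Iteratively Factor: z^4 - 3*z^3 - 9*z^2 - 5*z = (z - 5)*(z^3 + 2*z^2 + z) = (z - 5)*(z + 1)*(z^2 + z) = (z - 5)*(z + 1)^2*(z)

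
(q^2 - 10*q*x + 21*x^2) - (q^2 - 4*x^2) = -10*q*x + 25*x^2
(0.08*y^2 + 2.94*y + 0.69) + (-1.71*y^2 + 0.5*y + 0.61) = -1.63*y^2 + 3.44*y + 1.3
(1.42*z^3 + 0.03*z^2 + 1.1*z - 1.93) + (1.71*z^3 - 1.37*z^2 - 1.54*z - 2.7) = 3.13*z^3 - 1.34*z^2 - 0.44*z - 4.63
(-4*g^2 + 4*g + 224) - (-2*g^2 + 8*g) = -2*g^2 - 4*g + 224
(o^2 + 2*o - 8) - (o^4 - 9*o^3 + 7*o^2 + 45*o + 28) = -o^4 + 9*o^3 - 6*o^2 - 43*o - 36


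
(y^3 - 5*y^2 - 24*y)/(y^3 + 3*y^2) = (y - 8)/y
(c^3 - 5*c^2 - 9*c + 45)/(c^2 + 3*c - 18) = (c^2 - 2*c - 15)/(c + 6)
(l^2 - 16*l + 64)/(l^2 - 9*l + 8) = (l - 8)/(l - 1)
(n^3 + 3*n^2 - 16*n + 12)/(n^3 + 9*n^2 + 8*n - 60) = (n - 1)/(n + 5)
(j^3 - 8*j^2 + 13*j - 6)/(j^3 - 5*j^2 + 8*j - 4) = (j^2 - 7*j + 6)/(j^2 - 4*j + 4)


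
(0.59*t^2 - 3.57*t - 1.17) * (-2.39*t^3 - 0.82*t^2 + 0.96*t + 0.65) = -1.4101*t^5 + 8.0485*t^4 + 6.2901*t^3 - 2.0843*t^2 - 3.4437*t - 0.7605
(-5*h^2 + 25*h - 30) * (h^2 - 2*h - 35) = -5*h^4 + 35*h^3 + 95*h^2 - 815*h + 1050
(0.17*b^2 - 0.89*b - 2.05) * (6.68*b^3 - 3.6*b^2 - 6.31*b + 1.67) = 1.1356*b^5 - 6.5572*b^4 - 11.5627*b^3 + 13.2798*b^2 + 11.4492*b - 3.4235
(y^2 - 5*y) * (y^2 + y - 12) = y^4 - 4*y^3 - 17*y^2 + 60*y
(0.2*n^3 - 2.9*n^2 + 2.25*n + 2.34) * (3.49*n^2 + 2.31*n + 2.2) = 0.698*n^5 - 9.659*n^4 + 1.5935*n^3 + 6.9841*n^2 + 10.3554*n + 5.148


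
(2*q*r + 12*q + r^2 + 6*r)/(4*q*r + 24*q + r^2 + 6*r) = (2*q + r)/(4*q + r)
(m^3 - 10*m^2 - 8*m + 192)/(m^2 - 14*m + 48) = m + 4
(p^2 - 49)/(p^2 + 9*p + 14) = (p - 7)/(p + 2)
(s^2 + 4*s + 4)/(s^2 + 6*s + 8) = (s + 2)/(s + 4)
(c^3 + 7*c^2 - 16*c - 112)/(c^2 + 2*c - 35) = (c^2 - 16)/(c - 5)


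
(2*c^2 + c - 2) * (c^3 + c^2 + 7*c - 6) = 2*c^5 + 3*c^4 + 13*c^3 - 7*c^2 - 20*c + 12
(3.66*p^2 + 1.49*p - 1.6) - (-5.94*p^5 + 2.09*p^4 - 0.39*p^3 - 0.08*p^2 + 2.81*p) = 5.94*p^5 - 2.09*p^4 + 0.39*p^3 + 3.74*p^2 - 1.32*p - 1.6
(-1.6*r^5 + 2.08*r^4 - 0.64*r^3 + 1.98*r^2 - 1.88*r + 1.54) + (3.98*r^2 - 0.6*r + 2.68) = -1.6*r^5 + 2.08*r^4 - 0.64*r^3 + 5.96*r^2 - 2.48*r + 4.22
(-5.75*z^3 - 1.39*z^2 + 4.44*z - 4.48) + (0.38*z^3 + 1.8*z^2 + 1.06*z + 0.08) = -5.37*z^3 + 0.41*z^2 + 5.5*z - 4.4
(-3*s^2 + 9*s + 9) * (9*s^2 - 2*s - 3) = -27*s^4 + 87*s^3 + 72*s^2 - 45*s - 27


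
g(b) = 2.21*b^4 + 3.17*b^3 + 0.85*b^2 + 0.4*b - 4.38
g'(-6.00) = -1576.88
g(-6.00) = 2203.26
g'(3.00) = 329.77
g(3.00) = 269.07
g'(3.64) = 558.93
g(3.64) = 549.19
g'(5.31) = 1601.11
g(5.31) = 2253.32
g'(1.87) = 94.64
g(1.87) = 47.09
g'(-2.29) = -59.78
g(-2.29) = 21.87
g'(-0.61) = 0.90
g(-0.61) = -4.72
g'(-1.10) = -1.73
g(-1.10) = -4.78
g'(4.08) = 766.03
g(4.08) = 839.10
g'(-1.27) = -4.53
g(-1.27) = -4.26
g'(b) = 8.84*b^3 + 9.51*b^2 + 1.7*b + 0.4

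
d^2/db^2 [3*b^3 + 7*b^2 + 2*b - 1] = 18*b + 14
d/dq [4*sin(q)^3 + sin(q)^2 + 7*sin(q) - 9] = (12*sin(q)^2 + 2*sin(q) + 7)*cos(q)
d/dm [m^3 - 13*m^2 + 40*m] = 3*m^2 - 26*m + 40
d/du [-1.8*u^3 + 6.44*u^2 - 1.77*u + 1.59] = -5.4*u^2 + 12.88*u - 1.77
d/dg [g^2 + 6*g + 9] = 2*g + 6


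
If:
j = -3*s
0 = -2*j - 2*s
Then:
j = 0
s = 0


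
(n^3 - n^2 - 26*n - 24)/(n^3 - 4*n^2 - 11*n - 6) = (n + 4)/(n + 1)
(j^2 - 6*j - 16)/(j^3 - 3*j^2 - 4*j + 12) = (j - 8)/(j^2 - 5*j + 6)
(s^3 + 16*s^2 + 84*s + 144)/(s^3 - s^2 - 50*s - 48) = (s^2 + 10*s + 24)/(s^2 - 7*s - 8)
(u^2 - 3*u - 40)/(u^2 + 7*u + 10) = (u - 8)/(u + 2)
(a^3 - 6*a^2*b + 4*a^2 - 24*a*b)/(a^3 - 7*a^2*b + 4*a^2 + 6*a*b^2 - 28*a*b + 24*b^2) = a/(a - b)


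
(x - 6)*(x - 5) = x^2 - 11*x + 30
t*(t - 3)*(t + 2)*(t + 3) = t^4 + 2*t^3 - 9*t^2 - 18*t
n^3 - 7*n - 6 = (n - 3)*(n + 1)*(n + 2)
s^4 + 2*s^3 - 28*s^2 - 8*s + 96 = (s - 4)*(s - 2)*(s + 2)*(s + 6)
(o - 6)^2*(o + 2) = o^3 - 10*o^2 + 12*o + 72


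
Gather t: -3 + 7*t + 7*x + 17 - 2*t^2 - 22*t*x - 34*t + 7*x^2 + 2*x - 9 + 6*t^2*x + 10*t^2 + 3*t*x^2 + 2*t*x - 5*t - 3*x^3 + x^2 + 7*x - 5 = t^2*(6*x + 8) + t*(3*x^2 - 20*x - 32) - 3*x^3 + 8*x^2 + 16*x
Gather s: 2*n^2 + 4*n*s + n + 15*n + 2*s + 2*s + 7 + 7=2*n^2 + 16*n + s*(4*n + 4) + 14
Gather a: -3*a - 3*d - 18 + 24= -3*a - 3*d + 6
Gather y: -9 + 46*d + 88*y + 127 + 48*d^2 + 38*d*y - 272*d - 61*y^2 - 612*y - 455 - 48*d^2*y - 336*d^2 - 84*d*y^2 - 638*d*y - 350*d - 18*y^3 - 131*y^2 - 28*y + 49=-288*d^2 - 576*d - 18*y^3 + y^2*(-84*d - 192) + y*(-48*d^2 - 600*d - 552) - 288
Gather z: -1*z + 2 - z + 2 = 4 - 2*z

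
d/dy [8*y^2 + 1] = 16*y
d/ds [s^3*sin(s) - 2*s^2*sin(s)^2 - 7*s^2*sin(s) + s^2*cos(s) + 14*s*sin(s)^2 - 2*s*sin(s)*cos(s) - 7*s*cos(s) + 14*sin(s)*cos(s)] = s^3*cos(s) + 2*s^2*sin(s) - 2*s^2*sin(2*s) - 7*s^2*cos(s) - 7*s*sin(s) + 14*s*sin(2*s) + 2*s*cos(s) - 2*s - sin(2*s) - 7*cos(s) + 7*cos(2*s) + 7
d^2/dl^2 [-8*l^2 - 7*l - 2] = -16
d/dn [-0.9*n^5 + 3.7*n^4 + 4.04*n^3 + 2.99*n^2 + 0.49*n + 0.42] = -4.5*n^4 + 14.8*n^3 + 12.12*n^2 + 5.98*n + 0.49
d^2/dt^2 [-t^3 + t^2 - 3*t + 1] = 2 - 6*t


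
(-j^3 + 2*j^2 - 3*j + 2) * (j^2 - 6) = -j^5 + 2*j^4 + 3*j^3 - 10*j^2 + 18*j - 12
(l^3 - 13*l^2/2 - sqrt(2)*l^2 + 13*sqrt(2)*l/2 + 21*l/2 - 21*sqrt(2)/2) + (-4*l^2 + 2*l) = l^3 - 21*l^2/2 - sqrt(2)*l^2 + 13*sqrt(2)*l/2 + 25*l/2 - 21*sqrt(2)/2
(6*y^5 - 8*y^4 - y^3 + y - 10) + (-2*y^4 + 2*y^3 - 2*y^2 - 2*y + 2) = 6*y^5 - 10*y^4 + y^3 - 2*y^2 - y - 8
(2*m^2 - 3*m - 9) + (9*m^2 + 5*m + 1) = 11*m^2 + 2*m - 8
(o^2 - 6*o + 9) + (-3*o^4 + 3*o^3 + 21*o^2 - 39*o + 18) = -3*o^4 + 3*o^3 + 22*o^2 - 45*o + 27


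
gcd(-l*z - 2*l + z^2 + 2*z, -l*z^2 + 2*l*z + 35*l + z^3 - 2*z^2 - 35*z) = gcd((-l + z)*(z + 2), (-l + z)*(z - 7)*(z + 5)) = -l + z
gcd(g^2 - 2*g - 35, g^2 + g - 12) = 1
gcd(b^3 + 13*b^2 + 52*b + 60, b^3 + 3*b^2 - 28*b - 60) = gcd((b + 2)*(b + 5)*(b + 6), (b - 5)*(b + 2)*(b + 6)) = b^2 + 8*b + 12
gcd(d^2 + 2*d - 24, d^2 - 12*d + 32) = d - 4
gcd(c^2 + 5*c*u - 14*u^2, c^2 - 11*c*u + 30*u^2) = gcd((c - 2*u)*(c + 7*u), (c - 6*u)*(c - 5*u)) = 1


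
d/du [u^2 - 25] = 2*u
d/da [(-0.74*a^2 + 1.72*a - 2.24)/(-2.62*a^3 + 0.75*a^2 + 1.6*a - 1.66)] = (-1.9388*a^4 + 9.0128*a^3 - 20.0804*a^2 + 5.8168*a + 0.728800000000001)/(6.8644*a^6 - 3.93*a^5 - 7.8215*a^4 + 11.0984*a^3 + 0.0700000000000007*a^2 - 5.312*a + 2.7556)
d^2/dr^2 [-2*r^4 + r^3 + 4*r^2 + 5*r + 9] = -24*r^2 + 6*r + 8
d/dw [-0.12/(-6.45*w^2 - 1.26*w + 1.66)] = (-1.548*w - 0.1512)/(6.45*w^2 + 1.26*w - 1.66)^2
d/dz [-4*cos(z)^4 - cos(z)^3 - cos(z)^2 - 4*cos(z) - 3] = (16*cos(z)^3 + 3*cos(z)^2 + 2*cos(z) + 4)*sin(z)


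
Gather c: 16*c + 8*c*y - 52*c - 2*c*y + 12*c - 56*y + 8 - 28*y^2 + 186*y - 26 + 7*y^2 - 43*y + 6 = c*(6*y - 24) - 21*y^2 + 87*y - 12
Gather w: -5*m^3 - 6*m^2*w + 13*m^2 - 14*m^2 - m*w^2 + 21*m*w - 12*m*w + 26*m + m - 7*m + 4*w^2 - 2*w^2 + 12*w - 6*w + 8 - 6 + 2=-5*m^3 - m^2 + 20*m + w^2*(2 - m) + w*(-6*m^2 + 9*m + 6) + 4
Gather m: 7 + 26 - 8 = 25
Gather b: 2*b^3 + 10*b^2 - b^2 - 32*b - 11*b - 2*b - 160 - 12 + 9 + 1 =2*b^3 + 9*b^2 - 45*b - 162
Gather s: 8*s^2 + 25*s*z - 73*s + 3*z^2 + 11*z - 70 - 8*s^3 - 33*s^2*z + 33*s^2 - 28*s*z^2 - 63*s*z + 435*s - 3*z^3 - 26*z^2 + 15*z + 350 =-8*s^3 + s^2*(41 - 33*z) + s*(-28*z^2 - 38*z + 362) - 3*z^3 - 23*z^2 + 26*z + 280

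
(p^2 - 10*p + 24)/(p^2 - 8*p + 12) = (p - 4)/(p - 2)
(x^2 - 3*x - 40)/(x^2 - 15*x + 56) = (x + 5)/(x - 7)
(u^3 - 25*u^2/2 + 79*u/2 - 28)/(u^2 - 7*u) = (2*u^3 - 25*u^2 + 79*u - 56)/(2*u*(u - 7))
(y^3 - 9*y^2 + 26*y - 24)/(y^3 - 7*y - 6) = (y^2 - 6*y + 8)/(y^2 + 3*y + 2)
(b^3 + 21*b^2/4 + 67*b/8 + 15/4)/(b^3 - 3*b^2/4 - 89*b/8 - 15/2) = (b + 2)/(b - 4)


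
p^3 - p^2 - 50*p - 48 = (p - 8)*(p + 1)*(p + 6)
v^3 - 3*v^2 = v^2*(v - 3)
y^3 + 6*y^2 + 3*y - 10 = (y - 1)*(y + 2)*(y + 5)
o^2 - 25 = (o - 5)*(o + 5)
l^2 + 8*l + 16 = (l + 4)^2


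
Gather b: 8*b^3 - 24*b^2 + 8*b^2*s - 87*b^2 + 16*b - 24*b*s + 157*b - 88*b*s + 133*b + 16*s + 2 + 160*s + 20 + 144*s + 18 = 8*b^3 + b^2*(8*s - 111) + b*(306 - 112*s) + 320*s + 40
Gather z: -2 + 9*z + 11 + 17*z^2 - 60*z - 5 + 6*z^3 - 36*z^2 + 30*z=6*z^3 - 19*z^2 - 21*z + 4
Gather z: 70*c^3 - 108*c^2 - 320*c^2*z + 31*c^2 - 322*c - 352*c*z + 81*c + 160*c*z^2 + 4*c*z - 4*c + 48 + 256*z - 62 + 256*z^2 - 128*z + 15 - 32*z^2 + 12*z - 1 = 70*c^3 - 77*c^2 - 245*c + z^2*(160*c + 224) + z*(-320*c^2 - 348*c + 140)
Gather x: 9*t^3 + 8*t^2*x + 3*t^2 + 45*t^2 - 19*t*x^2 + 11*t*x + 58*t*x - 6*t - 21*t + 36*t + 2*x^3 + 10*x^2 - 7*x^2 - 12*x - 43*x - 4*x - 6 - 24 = 9*t^3 + 48*t^2 + 9*t + 2*x^3 + x^2*(3 - 19*t) + x*(8*t^2 + 69*t - 59) - 30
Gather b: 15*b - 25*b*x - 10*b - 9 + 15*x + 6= b*(5 - 25*x) + 15*x - 3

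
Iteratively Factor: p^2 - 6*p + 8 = (p - 4)*(p - 2)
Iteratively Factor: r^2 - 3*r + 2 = (r - 1)*(r - 2)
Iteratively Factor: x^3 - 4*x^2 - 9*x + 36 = (x - 4)*(x^2 - 9) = (x - 4)*(x + 3)*(x - 3)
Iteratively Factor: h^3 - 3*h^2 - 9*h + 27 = (h - 3)*(h^2 - 9) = (h - 3)*(h + 3)*(h - 3)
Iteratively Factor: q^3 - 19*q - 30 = (q + 3)*(q^2 - 3*q - 10) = (q - 5)*(q + 3)*(q + 2)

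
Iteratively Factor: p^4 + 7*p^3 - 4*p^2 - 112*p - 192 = (p + 4)*(p^3 + 3*p^2 - 16*p - 48) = (p + 4)^2*(p^2 - p - 12) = (p + 3)*(p + 4)^2*(p - 4)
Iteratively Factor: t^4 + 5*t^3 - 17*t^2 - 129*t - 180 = (t - 5)*(t^3 + 10*t^2 + 33*t + 36) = (t - 5)*(t + 4)*(t^2 + 6*t + 9) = (t - 5)*(t + 3)*(t + 4)*(t + 3)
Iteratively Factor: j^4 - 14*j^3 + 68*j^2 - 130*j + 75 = (j - 1)*(j^3 - 13*j^2 + 55*j - 75) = (j - 3)*(j - 1)*(j^2 - 10*j + 25) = (j - 5)*(j - 3)*(j - 1)*(j - 5)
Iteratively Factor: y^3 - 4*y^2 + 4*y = (y - 2)*(y^2 - 2*y) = (y - 2)^2*(y)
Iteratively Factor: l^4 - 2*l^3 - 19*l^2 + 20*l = (l - 1)*(l^3 - l^2 - 20*l) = (l - 5)*(l - 1)*(l^2 + 4*l) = (l - 5)*(l - 1)*(l + 4)*(l)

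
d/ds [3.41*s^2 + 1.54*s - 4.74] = 6.82*s + 1.54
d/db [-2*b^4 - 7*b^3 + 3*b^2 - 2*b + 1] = -8*b^3 - 21*b^2 + 6*b - 2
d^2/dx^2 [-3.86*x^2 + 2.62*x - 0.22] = -7.72000000000000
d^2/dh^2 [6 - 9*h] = 0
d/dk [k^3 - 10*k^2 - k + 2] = 3*k^2 - 20*k - 1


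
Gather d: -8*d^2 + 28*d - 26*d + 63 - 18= -8*d^2 + 2*d + 45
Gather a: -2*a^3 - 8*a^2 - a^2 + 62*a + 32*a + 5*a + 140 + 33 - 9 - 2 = -2*a^3 - 9*a^2 + 99*a + 162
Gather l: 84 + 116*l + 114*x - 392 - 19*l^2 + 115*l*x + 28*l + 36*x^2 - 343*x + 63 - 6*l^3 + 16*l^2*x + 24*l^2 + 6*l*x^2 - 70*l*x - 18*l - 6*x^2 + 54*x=-6*l^3 + l^2*(16*x + 5) + l*(6*x^2 + 45*x + 126) + 30*x^2 - 175*x - 245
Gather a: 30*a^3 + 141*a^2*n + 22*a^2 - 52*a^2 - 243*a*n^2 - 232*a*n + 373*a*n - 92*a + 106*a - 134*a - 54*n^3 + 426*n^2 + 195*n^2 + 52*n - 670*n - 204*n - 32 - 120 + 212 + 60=30*a^3 + a^2*(141*n - 30) + a*(-243*n^2 + 141*n - 120) - 54*n^3 + 621*n^2 - 822*n + 120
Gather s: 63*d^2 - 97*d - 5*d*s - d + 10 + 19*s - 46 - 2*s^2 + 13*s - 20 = 63*d^2 - 98*d - 2*s^2 + s*(32 - 5*d) - 56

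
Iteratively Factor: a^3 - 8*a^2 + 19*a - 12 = (a - 1)*(a^2 - 7*a + 12) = (a - 3)*(a - 1)*(a - 4)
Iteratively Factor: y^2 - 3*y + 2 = (y - 1)*(y - 2)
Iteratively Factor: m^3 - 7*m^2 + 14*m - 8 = (m - 4)*(m^2 - 3*m + 2) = (m - 4)*(m - 1)*(m - 2)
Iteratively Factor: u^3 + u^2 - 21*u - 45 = (u - 5)*(u^2 + 6*u + 9) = (u - 5)*(u + 3)*(u + 3)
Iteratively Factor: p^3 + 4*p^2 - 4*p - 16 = (p - 2)*(p^2 + 6*p + 8) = (p - 2)*(p + 2)*(p + 4)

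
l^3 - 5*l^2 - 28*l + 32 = (l - 8)*(l - 1)*(l + 4)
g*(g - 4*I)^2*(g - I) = g^4 - 9*I*g^3 - 24*g^2 + 16*I*g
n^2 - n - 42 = (n - 7)*(n + 6)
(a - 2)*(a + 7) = a^2 + 5*a - 14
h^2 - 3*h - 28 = (h - 7)*(h + 4)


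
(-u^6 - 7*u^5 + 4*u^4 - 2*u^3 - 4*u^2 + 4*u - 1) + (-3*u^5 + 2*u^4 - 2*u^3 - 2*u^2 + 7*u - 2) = -u^6 - 10*u^5 + 6*u^4 - 4*u^3 - 6*u^2 + 11*u - 3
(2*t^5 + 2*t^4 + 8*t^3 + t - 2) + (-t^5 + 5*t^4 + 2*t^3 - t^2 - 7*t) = t^5 + 7*t^4 + 10*t^3 - t^2 - 6*t - 2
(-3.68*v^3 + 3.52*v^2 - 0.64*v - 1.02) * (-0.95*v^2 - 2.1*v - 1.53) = 3.496*v^5 + 4.384*v^4 - 1.1536*v^3 - 3.0726*v^2 + 3.1212*v + 1.5606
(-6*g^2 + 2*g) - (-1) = -6*g^2 + 2*g + 1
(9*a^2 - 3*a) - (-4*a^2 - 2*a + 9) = 13*a^2 - a - 9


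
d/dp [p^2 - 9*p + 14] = 2*p - 9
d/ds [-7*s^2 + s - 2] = 1 - 14*s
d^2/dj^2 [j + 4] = 0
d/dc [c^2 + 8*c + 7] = 2*c + 8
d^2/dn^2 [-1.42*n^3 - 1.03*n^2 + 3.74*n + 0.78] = -8.52*n - 2.06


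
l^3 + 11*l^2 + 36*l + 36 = (l + 2)*(l + 3)*(l + 6)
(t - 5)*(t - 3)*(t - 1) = t^3 - 9*t^2 + 23*t - 15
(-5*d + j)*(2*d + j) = -10*d^2 - 3*d*j + j^2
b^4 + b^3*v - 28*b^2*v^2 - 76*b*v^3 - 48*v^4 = (b - 6*v)*(b + v)*(b + 2*v)*(b + 4*v)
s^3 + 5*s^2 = s^2*(s + 5)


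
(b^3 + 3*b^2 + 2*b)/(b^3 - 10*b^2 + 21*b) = (b^2 + 3*b + 2)/(b^2 - 10*b + 21)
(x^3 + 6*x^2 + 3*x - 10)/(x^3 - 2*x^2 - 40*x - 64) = (x^2 + 4*x - 5)/(x^2 - 4*x - 32)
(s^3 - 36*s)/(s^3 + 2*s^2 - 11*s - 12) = s*(s^2 - 36)/(s^3 + 2*s^2 - 11*s - 12)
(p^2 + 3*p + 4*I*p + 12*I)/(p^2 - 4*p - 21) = (p + 4*I)/(p - 7)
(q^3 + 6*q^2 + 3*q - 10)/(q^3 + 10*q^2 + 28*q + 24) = (q^2 + 4*q - 5)/(q^2 + 8*q + 12)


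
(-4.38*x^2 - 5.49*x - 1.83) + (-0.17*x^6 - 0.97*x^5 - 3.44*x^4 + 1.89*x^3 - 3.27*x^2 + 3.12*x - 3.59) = -0.17*x^6 - 0.97*x^5 - 3.44*x^4 + 1.89*x^3 - 7.65*x^2 - 2.37*x - 5.42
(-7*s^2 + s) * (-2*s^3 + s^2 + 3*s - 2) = 14*s^5 - 9*s^4 - 20*s^3 + 17*s^2 - 2*s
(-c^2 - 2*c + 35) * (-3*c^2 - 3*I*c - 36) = 3*c^4 + 6*c^3 + 3*I*c^3 - 69*c^2 + 6*I*c^2 + 72*c - 105*I*c - 1260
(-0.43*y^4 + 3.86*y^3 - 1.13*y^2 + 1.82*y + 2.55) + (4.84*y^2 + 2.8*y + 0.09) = -0.43*y^4 + 3.86*y^3 + 3.71*y^2 + 4.62*y + 2.64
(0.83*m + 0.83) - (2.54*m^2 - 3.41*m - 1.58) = -2.54*m^2 + 4.24*m + 2.41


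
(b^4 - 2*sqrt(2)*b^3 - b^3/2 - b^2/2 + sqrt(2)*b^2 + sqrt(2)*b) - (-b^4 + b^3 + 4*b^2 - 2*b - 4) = 2*b^4 - 2*sqrt(2)*b^3 - 3*b^3/2 - 9*b^2/2 + sqrt(2)*b^2 + sqrt(2)*b + 2*b + 4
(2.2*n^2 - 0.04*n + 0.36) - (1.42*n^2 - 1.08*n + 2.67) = 0.78*n^2 + 1.04*n - 2.31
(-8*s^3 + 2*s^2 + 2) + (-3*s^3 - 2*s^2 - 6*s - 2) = -11*s^3 - 6*s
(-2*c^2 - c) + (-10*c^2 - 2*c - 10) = -12*c^2 - 3*c - 10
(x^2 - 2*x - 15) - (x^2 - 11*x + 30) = 9*x - 45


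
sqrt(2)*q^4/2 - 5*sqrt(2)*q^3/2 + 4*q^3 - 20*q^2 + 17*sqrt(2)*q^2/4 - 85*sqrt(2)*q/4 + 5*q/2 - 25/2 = (q - 5)*(q + sqrt(2)/2)*(q + 5*sqrt(2)/2)*(sqrt(2)*q/2 + 1)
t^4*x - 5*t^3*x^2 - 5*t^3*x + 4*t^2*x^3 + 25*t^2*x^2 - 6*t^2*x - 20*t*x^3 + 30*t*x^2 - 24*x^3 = (t - 6)*(t - 4*x)*(t - x)*(t*x + x)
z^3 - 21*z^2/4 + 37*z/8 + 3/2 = (z - 4)*(z - 3/2)*(z + 1/4)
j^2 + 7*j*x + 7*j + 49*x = (j + 7)*(j + 7*x)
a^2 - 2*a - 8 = (a - 4)*(a + 2)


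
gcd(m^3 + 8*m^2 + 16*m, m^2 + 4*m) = m^2 + 4*m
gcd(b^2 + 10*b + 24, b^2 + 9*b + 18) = b + 6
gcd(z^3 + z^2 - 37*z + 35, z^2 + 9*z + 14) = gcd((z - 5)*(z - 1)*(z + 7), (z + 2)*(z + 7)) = z + 7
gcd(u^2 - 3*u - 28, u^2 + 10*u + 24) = u + 4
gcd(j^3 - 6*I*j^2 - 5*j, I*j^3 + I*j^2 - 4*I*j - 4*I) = 1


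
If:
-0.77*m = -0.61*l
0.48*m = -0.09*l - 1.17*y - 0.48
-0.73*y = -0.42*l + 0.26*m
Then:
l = -0.59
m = -0.47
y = -0.17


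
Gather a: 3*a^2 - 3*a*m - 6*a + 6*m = 3*a^2 + a*(-3*m - 6) + 6*m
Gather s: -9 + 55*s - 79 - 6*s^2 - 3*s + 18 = -6*s^2 + 52*s - 70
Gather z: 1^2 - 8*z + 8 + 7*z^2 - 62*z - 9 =7*z^2 - 70*z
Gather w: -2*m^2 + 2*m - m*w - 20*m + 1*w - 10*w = -2*m^2 - 18*m + w*(-m - 9)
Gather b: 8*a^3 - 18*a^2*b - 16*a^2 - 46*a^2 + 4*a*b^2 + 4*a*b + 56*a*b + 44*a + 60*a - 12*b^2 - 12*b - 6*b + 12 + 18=8*a^3 - 62*a^2 + 104*a + b^2*(4*a - 12) + b*(-18*a^2 + 60*a - 18) + 30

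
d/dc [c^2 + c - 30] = 2*c + 1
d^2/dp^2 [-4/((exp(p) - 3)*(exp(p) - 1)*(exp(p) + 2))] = (-36*exp(5*p) + 88*exp(4*p) - 24*exp(3*p) + 96*exp(2*p) - 292*exp(p) - 120)*exp(p)/(exp(9*p) - 6*exp(8*p) - 3*exp(7*p) + 70*exp(6*p) - 57*exp(5*p) - 258*exp(4*p) + 343*exp(3*p) + 234*exp(2*p) - 540*exp(p) + 216)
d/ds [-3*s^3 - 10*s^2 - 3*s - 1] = -9*s^2 - 20*s - 3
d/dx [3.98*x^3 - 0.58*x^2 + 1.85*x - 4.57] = 11.94*x^2 - 1.16*x + 1.85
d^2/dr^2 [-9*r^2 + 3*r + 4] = -18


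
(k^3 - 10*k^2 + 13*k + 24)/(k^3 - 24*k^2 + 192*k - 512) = (k^2 - 2*k - 3)/(k^2 - 16*k + 64)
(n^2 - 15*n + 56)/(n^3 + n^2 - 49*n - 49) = (n - 8)/(n^2 + 8*n + 7)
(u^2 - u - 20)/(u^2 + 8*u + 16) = (u - 5)/(u + 4)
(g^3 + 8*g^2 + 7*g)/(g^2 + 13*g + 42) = g*(g + 1)/(g + 6)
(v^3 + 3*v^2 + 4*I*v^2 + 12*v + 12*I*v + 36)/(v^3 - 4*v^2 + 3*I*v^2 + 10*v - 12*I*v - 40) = (v^2 + v*(3 + 6*I) + 18*I)/(v^2 + v*(-4 + 5*I) - 20*I)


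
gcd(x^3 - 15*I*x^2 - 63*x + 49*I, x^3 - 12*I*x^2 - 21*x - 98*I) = x^2 - 14*I*x - 49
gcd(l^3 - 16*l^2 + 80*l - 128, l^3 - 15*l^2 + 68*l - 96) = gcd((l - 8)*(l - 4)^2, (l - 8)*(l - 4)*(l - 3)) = l^2 - 12*l + 32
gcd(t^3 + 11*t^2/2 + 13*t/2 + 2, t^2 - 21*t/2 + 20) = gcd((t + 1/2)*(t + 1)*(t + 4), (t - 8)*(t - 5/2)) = 1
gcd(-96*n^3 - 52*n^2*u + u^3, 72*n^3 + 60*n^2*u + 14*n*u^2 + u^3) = 12*n^2 + 8*n*u + u^2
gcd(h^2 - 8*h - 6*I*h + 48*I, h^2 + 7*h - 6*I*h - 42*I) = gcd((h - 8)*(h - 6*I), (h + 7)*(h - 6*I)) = h - 6*I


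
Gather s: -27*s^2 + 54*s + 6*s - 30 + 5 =-27*s^2 + 60*s - 25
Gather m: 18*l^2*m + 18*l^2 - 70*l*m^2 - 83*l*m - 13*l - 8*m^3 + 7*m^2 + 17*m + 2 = 18*l^2 - 13*l - 8*m^3 + m^2*(7 - 70*l) + m*(18*l^2 - 83*l + 17) + 2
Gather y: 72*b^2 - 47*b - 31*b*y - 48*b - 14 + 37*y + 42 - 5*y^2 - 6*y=72*b^2 - 95*b - 5*y^2 + y*(31 - 31*b) + 28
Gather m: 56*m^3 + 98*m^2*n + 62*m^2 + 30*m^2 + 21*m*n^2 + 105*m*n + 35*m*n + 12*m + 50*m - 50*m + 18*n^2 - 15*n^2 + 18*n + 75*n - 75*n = 56*m^3 + m^2*(98*n + 92) + m*(21*n^2 + 140*n + 12) + 3*n^2 + 18*n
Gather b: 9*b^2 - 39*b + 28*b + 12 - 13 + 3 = 9*b^2 - 11*b + 2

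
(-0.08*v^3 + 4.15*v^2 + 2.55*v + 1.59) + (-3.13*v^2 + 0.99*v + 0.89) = -0.08*v^3 + 1.02*v^2 + 3.54*v + 2.48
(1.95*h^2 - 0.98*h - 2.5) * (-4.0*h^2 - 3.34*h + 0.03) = -7.8*h^4 - 2.593*h^3 + 13.3317*h^2 + 8.3206*h - 0.075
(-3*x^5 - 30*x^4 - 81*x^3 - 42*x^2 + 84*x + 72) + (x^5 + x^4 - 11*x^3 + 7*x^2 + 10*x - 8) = -2*x^5 - 29*x^4 - 92*x^3 - 35*x^2 + 94*x + 64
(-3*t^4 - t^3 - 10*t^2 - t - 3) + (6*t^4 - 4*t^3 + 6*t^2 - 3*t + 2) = 3*t^4 - 5*t^3 - 4*t^2 - 4*t - 1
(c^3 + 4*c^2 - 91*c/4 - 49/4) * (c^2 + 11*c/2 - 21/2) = c^5 + 19*c^4/2 - 45*c^3/4 - 1435*c^2/8 + 343*c/2 + 1029/8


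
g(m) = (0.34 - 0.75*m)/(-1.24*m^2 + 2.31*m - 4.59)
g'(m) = (0.34 - 0.75*m)*(2.48*m - 2.31)/(-1.24*m^2 + 2.31*m - 4.59)^2 - 0.75/(-1.24*m^2 + 2.31*m - 4.59) = (-0.93*m^2 + 0.8432*m + 2.6571)/(1.5376*m^4 - 5.7288*m^3 + 16.7193*m^2 - 21.2058*m + 21.0681)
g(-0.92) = -0.13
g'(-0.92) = 0.02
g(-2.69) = -0.12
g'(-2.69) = -0.02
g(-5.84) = -0.08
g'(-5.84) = -0.01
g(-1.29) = -0.14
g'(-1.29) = 0.00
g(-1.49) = -0.14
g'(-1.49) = -0.01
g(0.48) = 0.01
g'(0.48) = 0.20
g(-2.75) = -0.12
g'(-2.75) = -0.02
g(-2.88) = -0.12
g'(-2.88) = -0.02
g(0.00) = -0.07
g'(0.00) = 0.13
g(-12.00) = -0.04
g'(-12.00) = -0.00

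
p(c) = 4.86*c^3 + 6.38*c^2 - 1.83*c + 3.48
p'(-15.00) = 3087.27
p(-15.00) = -14936.07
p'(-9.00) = 1064.31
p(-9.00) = -3006.21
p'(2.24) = 99.91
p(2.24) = 86.02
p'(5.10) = 442.47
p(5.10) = 804.77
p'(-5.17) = 321.91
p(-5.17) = -488.12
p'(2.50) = 121.20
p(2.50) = 114.72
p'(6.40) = 677.03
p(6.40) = 1527.11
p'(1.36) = 42.49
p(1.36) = 25.02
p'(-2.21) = 41.18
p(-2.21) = -13.77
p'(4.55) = 358.07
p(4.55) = 585.03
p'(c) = 14.58*c^2 + 12.76*c - 1.83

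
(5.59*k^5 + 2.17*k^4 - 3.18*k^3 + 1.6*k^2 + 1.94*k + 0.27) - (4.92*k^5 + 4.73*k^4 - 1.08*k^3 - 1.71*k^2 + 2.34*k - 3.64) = 0.67*k^5 - 2.56*k^4 - 2.1*k^3 + 3.31*k^2 - 0.4*k + 3.91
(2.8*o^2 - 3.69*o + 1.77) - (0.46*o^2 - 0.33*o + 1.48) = 2.34*o^2 - 3.36*o + 0.29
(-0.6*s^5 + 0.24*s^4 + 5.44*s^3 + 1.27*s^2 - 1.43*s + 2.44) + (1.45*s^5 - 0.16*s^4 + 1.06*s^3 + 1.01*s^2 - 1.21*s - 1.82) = 0.85*s^5 + 0.08*s^4 + 6.5*s^3 + 2.28*s^2 - 2.64*s + 0.62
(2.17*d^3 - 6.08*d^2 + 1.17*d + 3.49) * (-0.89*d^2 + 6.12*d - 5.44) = -1.9313*d^5 + 18.6916*d^4 - 50.0557*d^3 + 37.1295*d^2 + 14.994*d - 18.9856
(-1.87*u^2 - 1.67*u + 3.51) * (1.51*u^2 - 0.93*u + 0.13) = -2.8237*u^4 - 0.7826*u^3 + 6.6101*u^2 - 3.4814*u + 0.4563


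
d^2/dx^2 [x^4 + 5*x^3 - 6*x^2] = 12*x^2 + 30*x - 12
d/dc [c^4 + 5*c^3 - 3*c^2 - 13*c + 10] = 4*c^3 + 15*c^2 - 6*c - 13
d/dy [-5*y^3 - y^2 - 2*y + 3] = -15*y^2 - 2*y - 2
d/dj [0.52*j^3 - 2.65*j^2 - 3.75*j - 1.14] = 1.56*j^2 - 5.3*j - 3.75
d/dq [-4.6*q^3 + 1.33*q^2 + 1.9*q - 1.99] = -13.8*q^2 + 2.66*q + 1.9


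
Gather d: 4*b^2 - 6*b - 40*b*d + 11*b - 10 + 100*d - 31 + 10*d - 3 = 4*b^2 + 5*b + d*(110 - 40*b) - 44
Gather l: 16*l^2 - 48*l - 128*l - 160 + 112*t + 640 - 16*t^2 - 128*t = 16*l^2 - 176*l - 16*t^2 - 16*t + 480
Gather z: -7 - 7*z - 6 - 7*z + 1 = -14*z - 12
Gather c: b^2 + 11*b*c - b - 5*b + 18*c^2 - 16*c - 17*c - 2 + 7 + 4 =b^2 - 6*b + 18*c^2 + c*(11*b - 33) + 9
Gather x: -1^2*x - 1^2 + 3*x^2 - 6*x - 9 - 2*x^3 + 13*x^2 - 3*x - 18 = -2*x^3 + 16*x^2 - 10*x - 28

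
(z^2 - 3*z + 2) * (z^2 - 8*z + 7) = z^4 - 11*z^3 + 33*z^2 - 37*z + 14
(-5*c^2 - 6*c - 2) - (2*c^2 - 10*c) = -7*c^2 + 4*c - 2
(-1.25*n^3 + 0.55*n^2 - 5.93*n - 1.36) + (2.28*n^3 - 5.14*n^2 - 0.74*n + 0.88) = 1.03*n^3 - 4.59*n^2 - 6.67*n - 0.48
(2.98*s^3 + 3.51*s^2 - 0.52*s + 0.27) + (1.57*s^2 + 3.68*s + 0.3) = 2.98*s^3 + 5.08*s^2 + 3.16*s + 0.57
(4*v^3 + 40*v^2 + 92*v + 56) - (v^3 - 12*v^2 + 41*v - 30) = 3*v^3 + 52*v^2 + 51*v + 86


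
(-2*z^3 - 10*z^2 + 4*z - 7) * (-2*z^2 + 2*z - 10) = 4*z^5 + 16*z^4 - 8*z^3 + 122*z^2 - 54*z + 70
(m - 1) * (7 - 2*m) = -2*m^2 + 9*m - 7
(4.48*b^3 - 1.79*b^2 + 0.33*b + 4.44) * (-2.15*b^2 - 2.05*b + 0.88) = -9.632*b^5 - 5.3355*b^4 + 6.9024*b^3 - 11.7977*b^2 - 8.8116*b + 3.9072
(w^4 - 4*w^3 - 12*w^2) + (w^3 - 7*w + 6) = w^4 - 3*w^3 - 12*w^2 - 7*w + 6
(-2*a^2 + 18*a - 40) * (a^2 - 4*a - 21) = -2*a^4 + 26*a^3 - 70*a^2 - 218*a + 840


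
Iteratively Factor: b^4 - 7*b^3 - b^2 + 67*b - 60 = (b + 3)*(b^3 - 10*b^2 + 29*b - 20) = (b - 4)*(b + 3)*(b^2 - 6*b + 5) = (b - 5)*(b - 4)*(b + 3)*(b - 1)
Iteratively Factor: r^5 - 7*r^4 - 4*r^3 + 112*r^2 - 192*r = (r - 3)*(r^4 - 4*r^3 - 16*r^2 + 64*r) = (r - 4)*(r - 3)*(r^3 - 16*r) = (r - 4)*(r - 3)*(r + 4)*(r^2 - 4*r) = (r - 4)^2*(r - 3)*(r + 4)*(r)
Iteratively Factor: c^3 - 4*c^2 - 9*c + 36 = (c + 3)*(c^2 - 7*c + 12) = (c - 3)*(c + 3)*(c - 4)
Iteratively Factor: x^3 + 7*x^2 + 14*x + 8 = (x + 1)*(x^2 + 6*x + 8) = (x + 1)*(x + 2)*(x + 4)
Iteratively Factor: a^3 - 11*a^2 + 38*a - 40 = (a - 2)*(a^2 - 9*a + 20) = (a - 5)*(a - 2)*(a - 4)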